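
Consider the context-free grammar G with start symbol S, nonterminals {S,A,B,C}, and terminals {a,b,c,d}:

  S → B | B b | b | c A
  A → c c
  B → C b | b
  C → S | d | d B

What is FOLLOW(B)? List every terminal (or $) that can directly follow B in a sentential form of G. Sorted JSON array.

FIRST iteration:
iter 1:
  A via A→c c: +{c}
  B via B→b: +{b}
  C via C→d: +{d}
  S via S→B: +{b}
  S via S→c A: +{c}
  FIRST[S]={b,c}  FIRST[A]={c}  FIRST[B]={b}  FIRST[C]={d}
iter 2:
  B via B→C b: +{d}
  C via C→S: +{b,c}
  S via S→B: +{d}
  FIRST[S]={b,c,d}  FIRST[A]={c}  FIRST[B]={b,d}  FIRST[C]={b,c,d}
iter 3:
  B via B→C b: +{c}
  FIRST[S]={b,c,d}  FIRST[A]={c}  FIRST[B]={b,c,d}  FIRST[C]={b,c,d}
iter 4: done
  FIRST[S]={b,c,d}  FIRST[A]={c}  FIRST[B]={b,c,d}  FIRST[C]={b,c,d}

FOLLOW sets:
FOLLOW(S) := {$}
round 1:
  B→C b: FOLLOW(C) ⊇ FIRST(b) = {b}; new: +{b}
  C→S: FOLLOW(S) ⊇ FOLLOW(C) ⊇ {b}; new: +{b}
  C→d B: FOLLOW(B) ⊇ FOLLOW(C) ⊇ {b}; new: +{b}
  S→B: FOLLOW(B) ⊇ FOLLOW(S) ⊇ {$,b}; new: +{$}
  S→c A: FOLLOW(A) ⊇ FOLLOW(S) ⊇ {$,b}; new: +{$,b}
  FOLLOW(S)={$,b}  FOLLOW(A)={$,b}  FOLLOW(B)={$,b}  FOLLOW(C)={b}
round 2: done
  FOLLOW(S)={$,b}  FOLLOW(A)={$,b}  FOLLOW(B)={$,b}  FOLLOW(C)={b}

FOLLOW(B) = ["$", "b"]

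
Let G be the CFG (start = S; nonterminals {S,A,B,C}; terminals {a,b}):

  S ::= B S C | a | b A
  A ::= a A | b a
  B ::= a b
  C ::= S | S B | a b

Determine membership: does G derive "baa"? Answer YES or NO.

CNF form of G:
  S -> B X3 | T1 A | a
  A -> T0 A | T1 T0
  B -> T0 T1
  C -> B X2 | S B | T0 T1 | T1 A | a
  T0 -> a
  T1 -> b
  X2 -> S C
  X3 -> S C

CYK table (by increasing span):
  cell(0,0) b: {T1}  orig:{}
  cell(1,1) a: {C,S,T0}  orig:{C,S}
  cell(2,2) a: {C,S,T0}  orig:{C,S}
  cell(0,1) ba: {A}
  cell(1,2) aa: {X2,X3}  orig:{}
  cell(0,2) baa: ∅

S ∉ T[0,2] ⇒ NO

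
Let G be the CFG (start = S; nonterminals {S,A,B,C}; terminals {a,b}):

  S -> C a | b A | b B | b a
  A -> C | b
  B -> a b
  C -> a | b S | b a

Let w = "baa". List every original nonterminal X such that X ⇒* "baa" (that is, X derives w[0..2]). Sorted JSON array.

CNF form of G:
  S -> C T1 | T0 A | T0 B | T0 T1
  A -> T0 S | T0 T1 | a | b
  B -> T1 T0
  C -> T0 S | T0 T1 | a
  T0 -> b
  T1 -> a

CYK table (by increasing span), restricted to cells inside w[0..2]:
  [0..0]={A,T0}  "b"  orig:{A}
  [1..1]={A,C,T1}  "a"  orig:{A,C}
  [2..2]={A,C,T1}  "a"  orig:{A,C}
  [0..1]={A,C,S}  "ba"
  [1..2]={S}  "aa"
  [0..2]={A,C,S}  "baa"

Original NTs in T[0,2] deriving "baa": ["A", "C", "S"]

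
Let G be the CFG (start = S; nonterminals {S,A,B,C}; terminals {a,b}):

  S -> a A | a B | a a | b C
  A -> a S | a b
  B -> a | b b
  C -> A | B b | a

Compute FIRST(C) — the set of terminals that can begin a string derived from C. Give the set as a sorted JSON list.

FIRST sets, iterate to fixpoint:
[1]
  A via A→a S: +{a}
  B via B→a: +{a}
  B via B→b b: +{b}
  C via C→A: +{a}
  C via C→B b: +{b}
  S via S→a A: +{a}
  S via S→b C: +{b}
  S: {a,b}  A: {a}  B: {a,b}  C: {a,b}
[2] — fixpoint
  S: {a,b}  A: {a}  B: {a,b}  C: {a,b}

FIRST(C) = ["a", "b"]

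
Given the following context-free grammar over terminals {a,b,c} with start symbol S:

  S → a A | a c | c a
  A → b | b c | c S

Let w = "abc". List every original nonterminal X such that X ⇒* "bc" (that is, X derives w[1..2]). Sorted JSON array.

Convert to CNF:
  S -> T1 T2 | T2 A | T2 T1
  A -> T0 T1 | T1 S | b
  T0 -> b
  T1 -> c
  T2 -> a

Fill CYK table bottom-up, restricted to cells inside w[1..2]:
  T[1,1] 'b' = {A,T0}  orig:{A}
  T[2,2] 'c' = {T1}  orig:{}
  T[1,2] 'bc' = {A}

Original NTs in T[1,2] deriving "bc": ["A"]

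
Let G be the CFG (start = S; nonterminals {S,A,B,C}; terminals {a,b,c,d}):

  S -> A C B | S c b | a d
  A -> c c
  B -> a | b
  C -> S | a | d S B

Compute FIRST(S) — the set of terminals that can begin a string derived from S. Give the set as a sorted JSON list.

FIRST iteration:
round 1:
  A via A→c c: +{c}
  B via B→a: +{a}
  B via B→b: +{b}
  C via C→a: +{a}
  C via C→d S B: +{d}
  S via S→A C B: +{c}
  S via S→a d: +{a}
  FIRST(S)={a,c}  FIRST(A)={c}  FIRST(B)={a,b}  FIRST(C)={a,d}
round 2:
  C via C→S: +{c}
  FIRST(S)={a,c}  FIRST(A)={c}  FIRST(B)={a,b}  FIRST(C)={a,c,d}
round 3: (stable)
  FIRST(S)={a,c}  FIRST(A)={c}  FIRST(B)={a,b}  FIRST(C)={a,c,d}

FIRST(S) = ["a", "c"]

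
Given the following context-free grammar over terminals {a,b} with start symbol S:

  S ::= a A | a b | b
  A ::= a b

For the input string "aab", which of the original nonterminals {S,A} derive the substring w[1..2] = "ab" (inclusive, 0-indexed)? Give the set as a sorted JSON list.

CNF form of G:
  S -> T0 A | T0 T1 | b
  A -> T0 T1
  T0 -> a
  T1 -> b

Fill CYK table bottom-up, restricted to cells inside w[1..2]:
  T[1,1] 'a' = {T0}  orig:{}
  T[2,2] 'b' = {S,T1}  orig:{S}
  T[1,2] 'ab' = {A,S}

Original NTs in T[1,2] deriving "ab": ["A", "S"]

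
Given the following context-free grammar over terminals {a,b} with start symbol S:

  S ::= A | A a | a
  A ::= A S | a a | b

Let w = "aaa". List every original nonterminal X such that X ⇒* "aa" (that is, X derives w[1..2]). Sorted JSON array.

Convert to CNF:
  S -> A S | A T0 | T0 T0 | a | b
  A -> A S | T0 T0 | b
  T0 -> a

Fill CYK table bottom-up, restricted to cells inside w[1..2]:
  [1..1]={S,T0}  "a"  orig:{S}
  [2..2]={S,T0}  "a"  orig:{S}
  [1..2]={A,S}  "aa"

Original NTs in T[1,2] deriving "aa": ["A", "S"]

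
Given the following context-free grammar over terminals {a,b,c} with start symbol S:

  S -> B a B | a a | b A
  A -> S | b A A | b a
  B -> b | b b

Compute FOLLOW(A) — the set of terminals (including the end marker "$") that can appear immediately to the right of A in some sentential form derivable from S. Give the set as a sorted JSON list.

FIRST sets, iterate to fixpoint:
[1]
  A via A→b A A: +{b}
  B via B→b: +{b}
  S via S→B a B: +{b}
  S via S→a a: +{a}
  S: {a,b}  A: {b}  B: {b}
[2]
  A via A→S: +{a}
  S: {a,b}  A: {a,b}  B: {b}
[3] — fixpoint
  S: {a,b}  A: {a,b}  B: {b}

Compute FOLLOW by fixpoint:
seed FOLLOW(S) with $
[1]
  A→b A A: FOLLOW(A) ⊇ FIRST(A) = {a,b}; new: +{a,b}
  S→B a B: FOLLOW(B) ⊇ FIRST(a) = {a}; new: +{a}
  S→B a B: FOLLOW(B) ⊇ FOLLOW(S) ⊇ {$}; new: +{$}
  S→b A: FOLLOW(A) ⊇ FOLLOW(S) ⊇ {$}; new: +{$}
  FOLLOW[S]={$}  FOLLOW[A]={$,a,b}  FOLLOW[B]={$,a}
[2]
  A→S: FOLLOW(S) ⊇ FOLLOW(A) ⊇ {$,a,b}; new: +{a,b}
  S→B a B: FOLLOW(B) ⊇ FOLLOW(S) ⊇ {$,a,b}; new: +{b}
  FOLLOW[S]={$,a,b}  FOLLOW[A]={$,a,b}  FOLLOW[B]={$,a,b}
[3] — fixpoint
  FOLLOW[S]={$,a,b}  FOLLOW[A]={$,a,b}  FOLLOW[B]={$,a,b}

FOLLOW(A) = ["$", "a", "b"]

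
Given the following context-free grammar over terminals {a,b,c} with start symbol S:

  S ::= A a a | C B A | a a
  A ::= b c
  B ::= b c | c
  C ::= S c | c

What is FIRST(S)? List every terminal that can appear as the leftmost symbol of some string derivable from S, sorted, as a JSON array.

FIRST iteration:
[1]
  A via A→b c: +{b}
  B via B→b c: +{b}
  B via B→c: +{c}
  C via C→c: +{c}
  S via S→A a a: +{b}
  S via S→C B A: +{c}
  S via S→a a: +{a}
  FIRST[S]={a,b,c}  FIRST[A]={b}  FIRST[B]={b,c}  FIRST[C]={c}
[2]
  C via C→S c: +{a,b}
  FIRST[S]={a,b,c}  FIRST[A]={b}  FIRST[B]={b,c}  FIRST[C]={a,b,c}
[3] — fixpoint
  FIRST[S]={a,b,c}  FIRST[A]={b}  FIRST[B]={b,c}  FIRST[C]={a,b,c}

FIRST(S) = ["a", "b", "c"]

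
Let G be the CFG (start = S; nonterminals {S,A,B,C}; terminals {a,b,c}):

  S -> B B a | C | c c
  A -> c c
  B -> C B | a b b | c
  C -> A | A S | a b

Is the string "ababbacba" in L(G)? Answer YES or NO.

CNF form of G:
  S -> A S | B X4 | T0 T0 | T1 T2
  A -> T0 T0
  B -> C B | T1 X3 | c
  C -> A S | T0 T0 | T1 T2
  T0 -> c
  T1 -> a
  T2 -> b
  X3 -> T2 T2
  X4 -> B T1

CYK table (by increasing span):
  T[0,0] 'a' = {T1}  orig:{}
  T[1,1] 'b' = {T2}  orig:{}
  T[2,2] 'a' = {T1}  orig:{}
  T[3,3] 'b' = {T2}  orig:{}
  T[4,4] 'b' = {T2}  orig:{}
  T[5,5] 'a' = {T1}  orig:{}
  T[6,6] 'c' = {B,T0}  orig:{B}
  T[7,7] 'b' = {T2}  orig:{}
  T[8,8] 'a' = {T1}  orig:{}
  T[0,1] 'ab' = {C,S}
  T[1,2] 'ba' = ∅
  T[2,3] 'ab' = {C,S}
  T[3,4] 'bb' = {X3}  orig:{}
  T[4,5] 'ba' = ∅
  T[5,6] 'ac' = ∅
  T[6,7] 'cb' = ∅
  T[7,8] 'ba' = ∅
  T[0,2] 'aba' = ∅
  T[1,3] 'bab' = ∅
  T[2,4] 'abb' = {B}
  T[3,5] 'bba' = ∅
  T[4,6] 'bac' = ∅
  T[5,7] 'acb' = ∅
  T[6,8] 'cba' = ∅
  T[0,3] 'abab' = ∅
  T[1,4] 'babb' = ∅
  T[2,5] 'abba' = {X4}  orig:{}
  T[3,6] 'bbac' = ∅
  T[4,7] 'bacb' = ∅
  T[5,8] 'acba' = ∅
  T[0,4] 'ababb' = {B}
  T[1,5] 'babba' = ∅
  T[2,6] 'abbac' = ∅
  T[3,7] 'bbacb' = ∅
  T[4,8] 'bacba' = ∅
  T[0,5] 'ababba' = {X4}  orig:{}
  T[1,6] 'babbac' = ∅
  T[2,7] 'abbacb' = ∅
  T[3,8] 'bbacba' = ∅
  T[0,6] 'ababbac' = ∅
  T[1,7] 'babbacb' = ∅
  T[2,8] 'abbacba' = ∅
  T[0,7] 'ababbacb' = ∅
  T[1,8] 'babbacba' = ∅
  T[0,8] 'ababbacba' = ∅

S ∉ T[0,8] ⇒ NO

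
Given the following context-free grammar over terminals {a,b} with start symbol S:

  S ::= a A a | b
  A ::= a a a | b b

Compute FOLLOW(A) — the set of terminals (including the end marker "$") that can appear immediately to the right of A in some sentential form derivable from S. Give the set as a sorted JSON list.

FIRST iteration:
iter 1:
  A via A→a a a: +{a}
  A via A→b b: +{b}
  S via S→a A a: +{a}
  S via S→b: +{b}
  FIRST(S)={a,b}  FIRST(A)={a,b}
iter 2: — fixpoint
  FIRST(S)={a,b}  FIRST(A)={a,b}

Compute FOLLOW by fixpoint:
seed FOLLOW(S) with $
round 1:
  S→a A a: FOLLOW(A) ⊇ FIRST(a) = {a}; new: +{a}
  FOLLOW(S)={$}  FOLLOW(A)={a}
round 2: (no change)
  FOLLOW(S)={$}  FOLLOW(A)={a}

FOLLOW(A) = ["a"]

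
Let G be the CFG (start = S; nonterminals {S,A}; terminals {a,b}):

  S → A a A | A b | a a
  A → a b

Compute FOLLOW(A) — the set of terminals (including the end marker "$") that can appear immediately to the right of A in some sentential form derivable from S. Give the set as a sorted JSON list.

Compute FIRST by fixpoint:
[1]
  A via A→a b: +{a}
  S via S→A a A: +{a}
  S: {a}  A: {a}
[2] (stable)
  S: {a}  A: {a}

FOLLOW iteration:
seed FOLLOW(S) with $
[1]
  S→A a A: FOLLOW(A) ⊇ FIRST(a) = {a}; new: +{a}
  S→A a A: FOLLOW(A) ⊇ FOLLOW(S) ⊇ {$}; new: +{$}
  S→A b: FOLLOW(A) ⊇ FIRST(b) = {b}; new: +{b}
  FOLLOW[S]={$}  FOLLOW[A]={$,a,b}
[2] (no change)
  FOLLOW[S]={$}  FOLLOW[A]={$,a,b}

FOLLOW(A) = ["$", "a", "b"]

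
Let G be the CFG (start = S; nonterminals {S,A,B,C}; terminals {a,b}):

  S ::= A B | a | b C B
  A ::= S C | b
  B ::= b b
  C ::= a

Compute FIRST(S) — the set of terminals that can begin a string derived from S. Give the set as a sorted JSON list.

FIRST iteration:
round 1:
  A via A→b: +{b}
  B via B→b b: +{b}
  C via C→a: +{a}
  S via S→A B: +{b}
  S via S→a: +{a}
  S: {a,b}  A: {b}  B: {b}  C: {a}
round 2:
  A via A→S C: +{a}
  S: {a,b}  A: {a,b}  B: {b}  C: {a}
round 3: done
  S: {a,b}  A: {a,b}  B: {b}  C: {a}

FIRST(S) = ["a", "b"]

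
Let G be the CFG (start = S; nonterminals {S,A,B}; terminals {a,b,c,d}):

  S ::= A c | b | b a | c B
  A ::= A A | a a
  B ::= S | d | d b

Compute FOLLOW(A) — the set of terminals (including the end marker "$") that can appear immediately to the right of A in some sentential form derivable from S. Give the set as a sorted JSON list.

FIRST iteration:
round 1:
  A via A→a a: +{a}
  B via B→d: +{d}
  S via S→A c: +{a}
  S via S→b: +{b}
  S via S→c B: +{c}
  S: {a,b,c}  A: {a}  B: {d}
round 2:
  B via B→S: +{a,b,c}
  S: {a,b,c}  A: {a}  B: {a,b,c,d}
round 3: (stable)
  S: {a,b,c}  A: {a}  B: {a,b,c,d}

FOLLOW sets:
initialize: $ ∈ FOLLOW(S)
iter 1:
  A→A A: FOLLOW(A) ⊇ FIRST(A) = {a}; new: +{a}
  S→A c: FOLLOW(A) ⊇ FIRST(c) = {c}; new: +{c}
  S→c B: FOLLOW(B) ⊇ FOLLOW(S) ⊇ {$}; new: +{$}
  FOLLOW[S]={$}  FOLLOW[A]={a,c}  FOLLOW[B]={$}
iter 2: done
  FOLLOW[S]={$}  FOLLOW[A]={a,c}  FOLLOW[B]={$}

FOLLOW(A) = ["a", "c"]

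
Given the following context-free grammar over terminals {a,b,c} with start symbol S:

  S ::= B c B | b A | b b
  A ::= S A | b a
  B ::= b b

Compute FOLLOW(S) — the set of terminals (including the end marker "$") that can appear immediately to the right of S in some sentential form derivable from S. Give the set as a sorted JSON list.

FIRST sets, iterate to fixpoint:
[1]
  A via A→b a: +{b}
  B via B→b b: +{b}
  S via S→B c B: +{b}
  S: {b}  A: {b}  B: {b}
[2] — fixpoint
  S: {b}  A: {b}  B: {b}

FOLLOW sets:
initialize: $ ∈ FOLLOW(S)
[1]
  A→S A: FOLLOW(S) ⊇ FIRST(A) = {b}; new: +{b}
  S→B c B: FOLLOW(B) ⊇ FIRST(c) = {c}; new: +{c}
  S→B c B: FOLLOW(B) ⊇ FOLLOW(S) ⊇ {$,b}; new: +{$,b}
  S→b A: FOLLOW(A) ⊇ FOLLOW(S) ⊇ {$,b}; new: +{$,b}
  FOLLOW[S]={$,b}  FOLLOW[A]={$,b}  FOLLOW[B]={$,b,c}
[2] (no change)
  FOLLOW[S]={$,b}  FOLLOW[A]={$,b}  FOLLOW[B]={$,b,c}

FOLLOW(S) = ["$", "b"]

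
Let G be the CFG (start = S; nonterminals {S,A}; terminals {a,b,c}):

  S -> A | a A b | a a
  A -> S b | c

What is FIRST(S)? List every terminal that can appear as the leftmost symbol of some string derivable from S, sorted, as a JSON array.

Compute FIRST by fixpoint:
iter 1:
  A via A→c: +{c}
  S via S→A: +{c}
  S via S→a A b: +{a}
  FIRST[S]={a,c}  FIRST[A]={c}
iter 2:
  A via A→S b: +{a}
  FIRST[S]={a,c}  FIRST[A]={a,c}
iter 3: done
  FIRST[S]={a,c}  FIRST[A]={a,c}

FIRST(S) = ["a", "c"]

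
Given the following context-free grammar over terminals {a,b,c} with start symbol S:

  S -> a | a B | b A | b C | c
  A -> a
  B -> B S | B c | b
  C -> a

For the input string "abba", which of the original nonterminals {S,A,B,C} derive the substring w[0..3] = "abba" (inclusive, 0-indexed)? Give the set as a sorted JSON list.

Convert to CNF:
  S -> T1 B | T2 A | T2 C | a | c
  A -> a
  B -> B S | B T0 | b
  C -> a
  T0 -> c
  T1 -> a
  T2 -> b

CYK fill (cells [i..j] with 0 ≤ i ≤ j ≤ 3 only):
  [0..0]={A,C,S,T1}  "a"  orig:{A,C,S}
  [1..1]={B,T2}  "b"  orig:{B}
  [2..2]={B,T2}  "b"  orig:{B}
  [3..3]={A,C,S,T1}  "a"  orig:{A,C,S}
  [0..1]={S}  "ab"
  [1..2]=∅  "bb"
  [2..3]={B,S}  "ba"
  [0..2]=∅  "abb"
  [1..3]={B}  "bba"
  [0..3]={S}  "abba"

Original NTs in T[0,3] deriving "abba": ["S"]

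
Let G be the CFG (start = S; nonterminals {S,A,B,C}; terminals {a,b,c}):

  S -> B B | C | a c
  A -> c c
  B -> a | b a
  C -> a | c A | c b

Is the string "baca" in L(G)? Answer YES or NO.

CNF form of G:
  S -> B B | T0 A | T0 T1 | T2 T0 | a
  A -> T0 T0
  B -> T1 T2 | a
  C -> T0 A | T0 T1 | a
  T0 -> c
  T1 -> b
  T2 -> a

CYK table (by increasing span):
  T[0,0] 'b' = {T1}  orig:{}
  T[1,1] 'a' = {B,C,S,T2}  orig:{B,C,S}
  T[2,2] 'c' = {T0}  orig:{}
  T[3,3] 'a' = {B,C,S,T2}  orig:{B,C,S}
  T[0,1] 'ba' = {B}
  T[1,2] 'ac' = {S}
  T[2,3] 'ca' = ∅
  T[0,2] 'bac' = ∅
  T[1,3] 'aca' = ∅
  T[0,3] 'baca' = ∅

S ∉ T[0,3] ⇒ NO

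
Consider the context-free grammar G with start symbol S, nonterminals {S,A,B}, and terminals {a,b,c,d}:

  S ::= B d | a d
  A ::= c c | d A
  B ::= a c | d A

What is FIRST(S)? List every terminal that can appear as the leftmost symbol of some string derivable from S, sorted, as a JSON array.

FIRST iteration:
[1]
  A via A→c c: +{c}
  A via A→d A: +{d}
  B via B→a c: +{a}
  B via B→d A: +{d}
  S via S→B d: +{a,d}
  S: {a,d}  A: {c,d}  B: {a,d}
[2] done
  S: {a,d}  A: {c,d}  B: {a,d}

FIRST(S) = ["a", "d"]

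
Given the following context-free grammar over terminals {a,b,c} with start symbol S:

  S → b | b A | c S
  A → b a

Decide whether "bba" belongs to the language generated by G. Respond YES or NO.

CNF form of G:
  S -> T0 A | T2 S | b
  A -> T0 T1
  T0 -> b
  T1 -> a
  T2 -> c

CYK fill:
  [0..0]={S,T0}  "b"  orig:{S}
  [1..1]={S,T0}  "b"  orig:{S}
  [2..2]={T1}  "a"  orig:{}
  [0..1]=∅  "bb"
  [1..2]={A}  "ba"
  [0..2]={S}  "bba"

S ∈ T[0,2] ⇒ YES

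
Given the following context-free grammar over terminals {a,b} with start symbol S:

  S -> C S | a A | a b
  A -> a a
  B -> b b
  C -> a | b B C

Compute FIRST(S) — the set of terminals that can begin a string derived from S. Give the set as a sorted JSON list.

FIRST iteration:
iter 1:
  A via A→a a: +{a}
  B via B→b b: +{b}
  C via C→a: +{a}
  C via C→b B C: +{b}
  S via S→C S: +{a,b}
  FIRST(S)={a,b}  FIRST(A)={a}  FIRST(B)={b}  FIRST(C)={a,b}
iter 2: (stable)
  FIRST(S)={a,b}  FIRST(A)={a}  FIRST(B)={b}  FIRST(C)={a,b}

FIRST(S) = ["a", "b"]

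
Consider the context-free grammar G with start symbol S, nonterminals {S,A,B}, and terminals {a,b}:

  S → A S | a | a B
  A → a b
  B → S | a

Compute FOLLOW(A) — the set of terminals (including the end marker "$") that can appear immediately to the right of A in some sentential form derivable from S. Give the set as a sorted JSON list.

Compute FIRST by fixpoint:
round 1:
  A via A→a b: +{a}
  B via B→a: +{a}
  S via S→A S: +{a}
  FIRST[S]={a}  FIRST[A]={a}  FIRST[B]={a}
round 2: (no change)
  FIRST[S]={a}  FIRST[A]={a}  FIRST[B]={a}

Compute FOLLOW by fixpoint:
seed FOLLOW(S) with $
pass 1:
  S→A S: FOLLOW(A) ⊇ FIRST(S) = {a}; new: +{a}
  S→a B: FOLLOW(B) ⊇ FOLLOW(S) ⊇ {$}; new: +{$}
  S: {$}  A: {a}  B: {$}
pass 2: done
  S: {$}  A: {a}  B: {$}

FOLLOW(A) = ["a"]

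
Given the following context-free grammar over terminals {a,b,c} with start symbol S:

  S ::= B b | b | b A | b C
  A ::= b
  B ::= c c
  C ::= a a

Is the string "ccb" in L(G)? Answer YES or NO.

CNF form of G:
  S -> B T2 | T2 A | T2 C | b
  A -> b
  B -> T0 T0
  C -> T1 T1
  T0 -> c
  T1 -> a
  T2 -> b

CYK fill:
  [0..0]={T0}  "c"  orig:{}
  [1..1]={T0}  "c"  orig:{}
  [2..2]={A,S,T2}  "b"  orig:{A,S}
  [0..1]={B}  "cc"
  [1..2]=∅  "cb"
  [0..2]={S}  "ccb"

S ∈ T[0,2] ⇒ YES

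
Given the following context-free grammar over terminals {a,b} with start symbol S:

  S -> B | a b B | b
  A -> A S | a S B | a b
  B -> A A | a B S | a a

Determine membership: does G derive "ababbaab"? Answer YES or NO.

CNF form of G:
  S -> A A | T0 T0 | T0 X4 | T0 X5 | b
  A -> A S | T0 T1 | T0 X2
  B -> A A | T0 T0 | T0 X3
  T0 -> a
  T1 -> b
  X2 -> S B
  X3 -> B S
  X4 -> B S
  X5 -> T1 B

Fill CYK table bottom-up:
  T[0,0] 'a' = {T0}  orig:{}
  T[1,1] 'b' = {S,T1}  orig:{S}
  T[2,2] 'a' = {T0}  orig:{}
  T[3,3] 'b' = {S,T1}  orig:{S}
  T[4,4] 'b' = {S,T1}  orig:{S}
  T[5,5] 'a' = {T0}  orig:{}
  T[6,6] 'a' = {T0}  orig:{}
  T[7,7] 'b' = {S,T1}  orig:{S}
  T[0,1] 'ab' = {A}
  T[1,2] 'ba' = ∅
  T[2,3] 'ab' = {A}
  T[3,4] 'bb' = ∅
  T[4,5] 'ba' = ∅
  T[5,6] 'aa' = {B,S}
  T[6,7] 'ab' = {A}
  T[0,2] 'aba' = ∅
  T[1,3] 'bab' = ∅
  T[2,4] 'abb' = {A}
  T[3,5] 'bba' = ∅
  T[4,6] 'baa' = {X2,X5}  orig:{}
  T[5,7] 'aab' = {X3,X4}  orig:{}
  T[0,3] 'abab' = {B,S}
  T[1,4] 'babb' = ∅
  T[2,5] 'abba' = ∅
  T[3,6] 'bbaa' = ∅
  T[4,7] 'baab' = ∅
  T[0,4] 'ababb' = {B,S,X3,X4}  orig:{B,S}
  T[1,5] 'babba' = ∅
  T[2,6] 'abbaa' = {A}
  T[3,7] 'bbaab' = ∅
  T[0,5] 'ababba' = ∅
  T[1,6] 'babbaa' = ∅
  T[2,7] 'abbaab' = {A}
  T[0,6] 'ababbaa' = {B,S,X2,X3,X4}  orig:{B,S}
  T[1,7] 'babbaab' = ∅
  T[0,7] 'ababbaab' = {B,S,X3,X4}  orig:{B,S}

S ∈ T[0,7] ⇒ YES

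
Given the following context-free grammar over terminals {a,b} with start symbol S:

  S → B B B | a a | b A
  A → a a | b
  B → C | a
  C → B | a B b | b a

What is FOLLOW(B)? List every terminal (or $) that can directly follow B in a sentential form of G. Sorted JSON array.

Compute FIRST by fixpoint:
round 1:
  A via A→a a: +{a}
  A via A→b: +{b}
  B via B→a: +{a}
  C via C→B: +{a}
  C via C→b a: +{b}
  S via S→B B B: +{a}
  S via S→b A: +{b}
  S: {a,b}  A: {a,b}  B: {a}  C: {a,b}
round 2:
  B via B→C: +{b}
  S: {a,b}  A: {a,b}  B: {a,b}  C: {a,b}
round 3: (no change)
  S: {a,b}  A: {a,b}  B: {a,b}  C: {a,b}

FOLLOW sets:
FOLLOW(S) := {$}
round 1:
  C→a B b: FOLLOW(B) ⊇ FIRST(b) = {b}; new: +{b}
  S→B B B: FOLLOW(B) ⊇ FIRST(B) = {a,b}; new: +{a}
  S→B B B: FOLLOW(B) ⊇ FOLLOW(S) ⊇ {$}; new: +{$}
  S→b A: FOLLOW(A) ⊇ FOLLOW(S) ⊇ {$}; new: +{$}
  S: {$}  A: {$}  B: {$,a,b}  C: {}
round 2:
  B→C: FOLLOW(C) ⊇ FOLLOW(B) ⊇ {$,a,b}; new: +{$,a,b}
  S: {$}  A: {$}  B: {$,a,b}  C: {$,a,b}
round 3: done
  S: {$}  A: {$}  B: {$,a,b}  C: {$,a,b}

FOLLOW(B) = ["$", "a", "b"]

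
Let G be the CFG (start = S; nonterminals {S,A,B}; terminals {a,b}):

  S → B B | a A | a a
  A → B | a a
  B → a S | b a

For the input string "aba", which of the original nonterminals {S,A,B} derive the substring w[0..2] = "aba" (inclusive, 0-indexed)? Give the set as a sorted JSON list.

Convert to CNF:
  S -> B B | T0 A | T0 T0
  A -> T0 S | T0 T0 | T1 T0
  B -> T0 S | T1 T0
  T0 -> a
  T1 -> b

CYK table (by increasing span), restricted to cells inside w[0..2]:
  cell(0,0) a: {T0}  orig:{}
  cell(1,1) b: {T1}  orig:{}
  cell(2,2) a: {T0}  orig:{}
  cell(0,1) ab: ∅
  cell(1,2) ba: {A,B}
  cell(0,2) aba: {S}

Original NTs in T[0,2] deriving "aba": ["S"]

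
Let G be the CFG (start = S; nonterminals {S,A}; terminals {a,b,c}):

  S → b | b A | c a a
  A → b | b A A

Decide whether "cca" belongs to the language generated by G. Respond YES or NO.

Convert to CNF:
  S -> T0 A | T1 X4 | b
  A -> T0 X3 | b
  T0 -> b
  T1 -> c
  T2 -> a
  X3 -> A A
  X4 -> T2 T2

CYK table (by increasing span):
  T[0,0] 'c' = {T1}  orig:{}
  T[1,1] 'c' = {T1}  orig:{}
  T[2,2] 'a' = {T2}  orig:{}
  T[0,1] 'cc' = ∅
  T[1,2] 'ca' = ∅
  T[0,2] 'cca' = ∅

S ∉ T[0,2] ⇒ NO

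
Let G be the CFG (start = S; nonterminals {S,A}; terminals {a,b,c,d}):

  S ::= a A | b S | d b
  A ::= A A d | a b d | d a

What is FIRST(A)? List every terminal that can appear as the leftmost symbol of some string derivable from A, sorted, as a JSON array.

Compute FIRST by fixpoint:
pass 1:
  A via A→a b d: +{a}
  A via A→d a: +{d}
  S via S→a A: +{a}
  S via S→b S: +{b}
  S via S→d b: +{d}
  FIRST(S)={a,b,d}  FIRST(A)={a,d}
pass 2: — fixpoint
  FIRST(S)={a,b,d}  FIRST(A)={a,d}

FIRST(A) = ["a", "d"]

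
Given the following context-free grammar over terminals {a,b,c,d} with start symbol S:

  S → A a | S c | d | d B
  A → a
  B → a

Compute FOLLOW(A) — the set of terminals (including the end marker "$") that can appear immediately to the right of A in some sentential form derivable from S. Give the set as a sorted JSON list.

FIRST iteration:
iter 1:
  A via A→a: +{a}
  B via B→a: +{a}
  S via S→A a: +{a}
  S via S→d: +{d}
  S: {a,d}  A: {a}  B: {a}
iter 2: done
  S: {a,d}  A: {a}  B: {a}

FOLLOW sets:
initialize: $ ∈ FOLLOW(S)
[1]
  S→A a: FOLLOW(A) ⊇ FIRST(a) = {a}; new: +{a}
  S→S c: FOLLOW(S) ⊇ FIRST(c) = {c}; new: +{c}
  S→d B: FOLLOW(B) ⊇ FOLLOW(S) ⊇ {$,c}; new: +{$,c}
  S: {$,c}  A: {a}  B: {$,c}
[2] done
  S: {$,c}  A: {a}  B: {$,c}

FOLLOW(A) = ["a"]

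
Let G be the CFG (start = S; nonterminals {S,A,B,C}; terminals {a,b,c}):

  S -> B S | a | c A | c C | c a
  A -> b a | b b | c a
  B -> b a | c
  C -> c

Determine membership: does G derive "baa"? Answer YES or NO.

CNF form of G:
  S -> B S | T2 A | T2 C | T2 T1 | a
  A -> T0 T0 | T0 T1 | T2 T1
  B -> T0 T1 | c
  C -> c
  T0 -> b
  T1 -> a
  T2 -> c

CYK table (by increasing span):
  T[0,0] 'b' = {T0}  orig:{}
  T[1,1] 'a' = {S,T1}  orig:{S}
  T[2,2] 'a' = {S,T1}  orig:{S}
  T[0,1] 'ba' = {A,B}
  T[1,2] 'aa' = ∅
  T[0,2] 'baa' = {S}

S ∈ T[0,2] ⇒ YES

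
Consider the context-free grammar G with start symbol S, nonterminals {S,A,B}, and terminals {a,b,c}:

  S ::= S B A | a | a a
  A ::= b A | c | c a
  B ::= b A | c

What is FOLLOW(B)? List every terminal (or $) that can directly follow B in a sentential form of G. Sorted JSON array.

Compute FIRST by fixpoint:
pass 1:
  A via A→b A: +{b}
  A via A→c: +{c}
  B via B→b A: +{b}
  B via B→c: +{c}
  S via S→a: +{a}
  FIRST[S]={a}  FIRST[A]={b,c}  FIRST[B]={b,c}
pass 2: done
  FIRST[S]={a}  FIRST[A]={b,c}  FIRST[B]={b,c}

FOLLOW iteration:
initialize: $ ∈ FOLLOW(S)
round 1:
  S→S B A: FOLLOW(S) ⊇ FIRST(B) = {b,c}; new: +{b,c}
  S→S B A: FOLLOW(B) ⊇ FIRST(A) = {b,c}; new: +{b,c}
  S→S B A: FOLLOW(A) ⊇ FOLLOW(S) ⊇ {$,b,c}; new: +{$,b,c}
  S: {$,b,c}  A: {$,b,c}  B: {b,c}
round 2: — fixpoint
  S: {$,b,c}  A: {$,b,c}  B: {b,c}

FOLLOW(B) = ["b", "c"]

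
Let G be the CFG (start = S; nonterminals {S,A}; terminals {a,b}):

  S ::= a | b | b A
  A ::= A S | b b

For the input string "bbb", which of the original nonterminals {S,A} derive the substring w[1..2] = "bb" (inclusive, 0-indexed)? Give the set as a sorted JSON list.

CNF form of G:
  S -> T0 A | a | b
  A -> A S | T0 T0
  T0 -> b

Fill CYK table bottom-up — only the sub-triangle for w[1..2]:
  T[1,1] 'b' = {S,T0}  orig:{S}
  T[2,2] 'b' = {S,T0}  orig:{S}
  T[1,2] 'bb' = {A}

Original NTs in T[1,2] deriving "bb": ["A"]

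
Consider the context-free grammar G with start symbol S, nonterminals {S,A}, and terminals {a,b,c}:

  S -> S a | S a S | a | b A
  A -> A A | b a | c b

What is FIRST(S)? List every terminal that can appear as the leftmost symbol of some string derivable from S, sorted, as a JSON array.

FIRST iteration:
[1]
  A via A→b a: +{b}
  A via A→c b: +{c}
  S via S→a: +{a}
  S via S→b A: +{b}
  FIRST[S]={a,b}  FIRST[A]={b,c}
[2] done
  FIRST[S]={a,b}  FIRST[A]={b,c}

FIRST(S) = ["a", "b"]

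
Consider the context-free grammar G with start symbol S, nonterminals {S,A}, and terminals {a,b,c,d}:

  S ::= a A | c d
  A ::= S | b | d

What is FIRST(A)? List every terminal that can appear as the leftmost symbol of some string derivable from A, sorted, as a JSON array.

FIRST iteration:
round 1:
  A via A→b: +{b}
  A via A→d: +{d}
  S via S→a A: +{a}
  S via S→c d: +{c}
  S: {a,c}  A: {b,d}
round 2:
  A via A→S: +{a,c}
  S: {a,c}  A: {a,b,c,d}
round 3: — fixpoint
  S: {a,c}  A: {a,b,c,d}

FIRST(A) = ["a", "b", "c", "d"]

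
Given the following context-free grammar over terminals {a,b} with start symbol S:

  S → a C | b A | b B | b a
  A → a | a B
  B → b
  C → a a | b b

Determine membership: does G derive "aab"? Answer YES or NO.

Convert to CNF:
  S -> T0 C | T1 A | T1 B | T1 T0
  A -> T0 B | a
  B -> b
  C -> T0 T0 | T1 T1
  T0 -> a
  T1 -> b

Fill CYK table bottom-up:
  [0..0]={A,T0}  "a"  orig:{A}
  [1..1]={A,T0}  "a"  orig:{A}
  [2..2]={B,T1}  "b"  orig:{B}
  [0..1]={C}  "aa"
  [1..2]={A}  "ab"
  [0..2]=∅  "aab"

S ∉ T[0,2] ⇒ NO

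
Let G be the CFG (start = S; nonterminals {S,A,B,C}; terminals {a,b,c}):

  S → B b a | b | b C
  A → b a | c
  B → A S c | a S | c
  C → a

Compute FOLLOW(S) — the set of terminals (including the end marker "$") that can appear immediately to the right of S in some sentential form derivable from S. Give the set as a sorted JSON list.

FIRST iteration:
round 1:
  A via A→b a: +{b}
  A via A→c: +{c}
  B via B→A S c: +{b,c}
  B via B→a S: +{a}
  C via C→a: +{a}
  S via S→B b a: +{a,b,c}
  FIRST[S]={a,b,c}  FIRST[A]={b,c}  FIRST[B]={a,b,c}  FIRST[C]={a}
round 2: — fixpoint
  FIRST[S]={a,b,c}  FIRST[A]={b,c}  FIRST[B]={a,b,c}  FIRST[C]={a}

FOLLOW sets:
FOLLOW(S) := {$}
round 1:
  B→A S c: FOLLOW(A) ⊇ FIRST(S) = {a,b,c}; new: +{a,b,c}
  B→A S c: FOLLOW(S) ⊇ FIRST(c) = {c}; new: +{c}
  S→B b a: FOLLOW(B) ⊇ FIRST(b) = {b}; new: +{b}
  S→b C: FOLLOW(C) ⊇ FOLLOW(S) ⊇ {$,c}; new: +{$,c}
  FOLLOW[S]={$,c}  FOLLOW[A]={a,b,c}  FOLLOW[B]={b}  FOLLOW[C]={$,c}
round 2:
  B→a S: FOLLOW(S) ⊇ FOLLOW(B) ⊇ {b}; new: +{b}
  S→b C: FOLLOW(C) ⊇ FOLLOW(S) ⊇ {$,b,c}; new: +{b}
  FOLLOW[S]={$,b,c}  FOLLOW[A]={a,b,c}  FOLLOW[B]={b}  FOLLOW[C]={$,b,c}
round 3: (stable)
  FOLLOW[S]={$,b,c}  FOLLOW[A]={a,b,c}  FOLLOW[B]={b}  FOLLOW[C]={$,b,c}

FOLLOW(S) = ["$", "b", "c"]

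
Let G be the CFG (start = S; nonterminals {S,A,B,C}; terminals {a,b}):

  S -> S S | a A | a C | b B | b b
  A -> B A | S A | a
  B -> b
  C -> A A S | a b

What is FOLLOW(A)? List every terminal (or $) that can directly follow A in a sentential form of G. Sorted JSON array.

FIRST iteration:
iter 1:
  A via A→a: +{a}
  B via B→b: +{b}
  C via C→A A S: +{a}
  S via S→a A: +{a}
  S via S→b B: +{b}
  FIRST[S]={a,b}  FIRST[A]={a}  FIRST[B]={b}  FIRST[C]={a}
iter 2:
  A via A→B A: +{b}
  C via C→A A S: +{b}
  FIRST[S]={a,b}  FIRST[A]={a,b}  FIRST[B]={b}  FIRST[C]={a,b}
iter 3: (no change)
  FIRST[S]={a,b}  FIRST[A]={a,b}  FIRST[B]={b}  FIRST[C]={a,b}

FOLLOW sets:
FOLLOW(S) := {$}
round 1:
  A→B A: FOLLOW(B) ⊇ FIRST(A) = {a,b}; new: +{a,b}
  A→S A: FOLLOW(S) ⊇ FIRST(A) = {a,b}; new: +{a,b}
  C→A A S: FOLLOW(A) ⊇ FIRST(A) = {a,b}; new: +{a,b}
  S→a A: FOLLOW(A) ⊇ FOLLOW(S) ⊇ {$,a,b}; new: +{$}
  S→a C: FOLLOW(C) ⊇ FOLLOW(S) ⊇ {$,a,b}; new: +{$,a,b}
  S→b B: FOLLOW(B) ⊇ FOLLOW(S) ⊇ {$,a,b}; new: +{$}
  S: {$,a,b}  A: {$,a,b}  B: {$,a,b}  C: {$,a,b}
round 2: (no change)
  S: {$,a,b}  A: {$,a,b}  B: {$,a,b}  C: {$,a,b}

FOLLOW(A) = ["$", "a", "b"]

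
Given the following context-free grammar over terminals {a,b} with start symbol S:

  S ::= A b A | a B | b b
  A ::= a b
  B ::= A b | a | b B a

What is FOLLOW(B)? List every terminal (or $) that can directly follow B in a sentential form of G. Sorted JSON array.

FIRST iteration:
iter 1:
  A via A→a b: +{a}
  B via B→A b: +{a}
  B via B→b B a: +{b}
  S via S→A b A: +{a}
  S via S→b b: +{b}
  S: {a,b}  A: {a}  B: {a,b}
iter 2: done
  S: {a,b}  A: {a}  B: {a,b}

FOLLOW iteration:
seed FOLLOW(S) with $
pass 1:
  B→A b: FOLLOW(A) ⊇ FIRST(b) = {b}; new: +{b}
  B→b B a: FOLLOW(B) ⊇ FIRST(a) = {a}; new: +{a}
  S→A b A: FOLLOW(A) ⊇ FOLLOW(S) ⊇ {$}; new: +{$}
  S→a B: FOLLOW(B) ⊇ FOLLOW(S) ⊇ {$}; new: +{$}
  S: {$}  A: {$,b}  B: {$,a}
pass 2: done
  S: {$}  A: {$,b}  B: {$,a}

FOLLOW(B) = ["$", "a"]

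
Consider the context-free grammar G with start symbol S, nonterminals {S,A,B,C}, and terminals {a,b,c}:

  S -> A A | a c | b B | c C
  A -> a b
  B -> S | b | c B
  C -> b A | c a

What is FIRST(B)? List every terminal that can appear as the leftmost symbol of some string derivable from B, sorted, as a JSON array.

FIRST sets, iterate to fixpoint:
[1]
  A via A→a b: +{a}
  B via B→b: +{b}
  B via B→c B: +{c}
  C via C→b A: +{b}
  C via C→c a: +{c}
  S via S→A A: +{a}
  S via S→b B: +{b}
  S via S→c C: +{c}
  FIRST[S]={a,b,c}  FIRST[A]={a}  FIRST[B]={b,c}  FIRST[C]={b,c}
[2]
  B via B→S: +{a}
  FIRST[S]={a,b,c}  FIRST[A]={a}  FIRST[B]={a,b,c}  FIRST[C]={b,c}
[3] — fixpoint
  FIRST[S]={a,b,c}  FIRST[A]={a}  FIRST[B]={a,b,c}  FIRST[C]={b,c}

FIRST(B) = ["a", "b", "c"]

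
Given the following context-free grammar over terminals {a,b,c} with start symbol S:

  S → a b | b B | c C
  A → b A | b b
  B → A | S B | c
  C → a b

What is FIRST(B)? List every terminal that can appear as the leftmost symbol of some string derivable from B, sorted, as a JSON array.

FIRST sets, iterate to fixpoint:
pass 1:
  A via A→b A: +{b}
  B via B→A: +{b}
  B via B→c: +{c}
  C via C→a b: +{a}
  S via S→a b: +{a}
  S via S→b B: +{b}
  S via S→c C: +{c}
  FIRST(S)={a,b,c}  FIRST(A)={b}  FIRST(B)={b,c}  FIRST(C)={a}
pass 2:
  B via B→S B: +{a}
  FIRST(S)={a,b,c}  FIRST(A)={b}  FIRST(B)={a,b,c}  FIRST(C)={a}
pass 3: (stable)
  FIRST(S)={a,b,c}  FIRST(A)={b}  FIRST(B)={a,b,c}  FIRST(C)={a}

FIRST(B) = ["a", "b", "c"]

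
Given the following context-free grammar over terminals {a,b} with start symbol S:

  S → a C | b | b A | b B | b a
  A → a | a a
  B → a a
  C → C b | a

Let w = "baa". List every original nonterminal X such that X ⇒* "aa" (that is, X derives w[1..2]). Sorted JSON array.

CNF form of G:
  S -> T0 C | T1 A | T1 B | T1 T0 | b
  A -> T0 T0 | a
  B -> T0 T0
  C -> C T1 | a
  T0 -> a
  T1 -> b

CYK table (by increasing span) — only the sub-triangle for w[1..2]:
  cell(1,1) a: {A,C,T0}  orig:{A,C}
  cell(2,2) a: {A,C,T0}  orig:{A,C}
  cell(1,2) aa: {A,B,S}

Original NTs in T[1,2] deriving "aa": ["A", "B", "S"]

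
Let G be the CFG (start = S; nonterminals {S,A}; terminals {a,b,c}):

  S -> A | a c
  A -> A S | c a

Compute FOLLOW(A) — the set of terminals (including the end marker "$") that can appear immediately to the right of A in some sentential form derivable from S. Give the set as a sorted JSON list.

Compute FIRST by fixpoint:
round 1:
  A via A→c a: +{c}
  S via S→A: +{c}
  S via S→a c: +{a}
  FIRST[S]={a,c}  FIRST[A]={c}
round 2: (no change)
  FIRST[S]={a,c}  FIRST[A]={c}

Compute FOLLOW by fixpoint:
FOLLOW(S) := {$}
[1]
  A→A S: FOLLOW(A) ⊇ FIRST(S) = {a,c}; new: +{a,c}
  A→A S: FOLLOW(S) ⊇ FOLLOW(A) ⊇ {a,c}; new: +{a,c}
  S→A: FOLLOW(A) ⊇ FOLLOW(S) ⊇ {$,a,c}; new: +{$}
  FOLLOW[S]={$,a,c}  FOLLOW[A]={$,a,c}
[2] (no change)
  FOLLOW[S]={$,a,c}  FOLLOW[A]={$,a,c}

FOLLOW(A) = ["$", "a", "c"]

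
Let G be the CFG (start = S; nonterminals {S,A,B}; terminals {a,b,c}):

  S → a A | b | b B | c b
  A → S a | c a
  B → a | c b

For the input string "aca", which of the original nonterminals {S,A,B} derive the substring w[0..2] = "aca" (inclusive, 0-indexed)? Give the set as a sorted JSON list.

CNF form of G:
  S -> T0 A | T1 T2 | T2 B | b
  A -> S T0 | T1 T0
  B -> T1 T2 | a
  T0 -> a
  T1 -> c
  T2 -> b

Fill CYK table bottom-up — only the sub-triangle for w[0..2]:
  [0..0]={B,T0}  "a"  orig:{B}
  [1..1]={T1}  "c"  orig:{}
  [2..2]={B,T0}  "a"  orig:{B}
  [0..1]=∅  "ac"
  [1..2]={A}  "ca"
  [0..2]={S}  "aca"

Original NTs in T[0,2] deriving "aca": ["S"]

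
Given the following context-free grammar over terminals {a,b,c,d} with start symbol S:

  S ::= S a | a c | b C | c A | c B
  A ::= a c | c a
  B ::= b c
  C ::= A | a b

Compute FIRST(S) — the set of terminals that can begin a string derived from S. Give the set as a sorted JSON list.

FIRST sets, iterate to fixpoint:
round 1:
  A via A→a c: +{a}
  A via A→c a: +{c}
  B via B→b c: +{b}
  C via C→A: +{a,c}
  S via S→a c: +{a}
  S via S→b C: +{b}
  S via S→c A: +{c}
  FIRST(S)={a,b,c}  FIRST(A)={a,c}  FIRST(B)={b}  FIRST(C)={a,c}
round 2: (no change)
  FIRST(S)={a,b,c}  FIRST(A)={a,c}  FIRST(B)={b}  FIRST(C)={a,c}

FIRST(S) = ["a", "b", "c"]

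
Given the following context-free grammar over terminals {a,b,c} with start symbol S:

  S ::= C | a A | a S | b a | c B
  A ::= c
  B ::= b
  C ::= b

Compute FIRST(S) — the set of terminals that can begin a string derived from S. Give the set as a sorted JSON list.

FIRST sets, iterate to fixpoint:
iter 1:
  A via A→c: +{c}
  B via B→b: +{b}
  C via C→b: +{b}
  S via S→C: +{b}
  S via S→a A: +{a}
  S via S→c B: +{c}
  FIRST[S]={a,b,c}  FIRST[A]={c}  FIRST[B]={b}  FIRST[C]={b}
iter 2: — fixpoint
  FIRST[S]={a,b,c}  FIRST[A]={c}  FIRST[B]={b}  FIRST[C]={b}

FIRST(S) = ["a", "b", "c"]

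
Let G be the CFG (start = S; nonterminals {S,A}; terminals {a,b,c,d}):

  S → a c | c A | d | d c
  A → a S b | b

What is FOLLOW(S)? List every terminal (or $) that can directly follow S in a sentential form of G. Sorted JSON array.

FIRST sets, iterate to fixpoint:
[1]
  A via A→a S b: +{a}
  A via A→b: +{b}
  S via S→a c: +{a}
  S via S→c A: +{c}
  S via S→d: +{d}
  FIRST[S]={a,c,d}  FIRST[A]={a,b}
[2] — fixpoint
  FIRST[S]={a,c,d}  FIRST[A]={a,b}

FOLLOW sets:
initialize: $ ∈ FOLLOW(S)
iter 1:
  A→a S b: FOLLOW(S) ⊇ FIRST(b) = {b}; new: +{b}
  S→c A: FOLLOW(A) ⊇ FOLLOW(S) ⊇ {$,b}; new: +{$,b}
  FOLLOW[S]={$,b}  FOLLOW[A]={$,b}
iter 2: (no change)
  FOLLOW[S]={$,b}  FOLLOW[A]={$,b}

FOLLOW(S) = ["$", "b"]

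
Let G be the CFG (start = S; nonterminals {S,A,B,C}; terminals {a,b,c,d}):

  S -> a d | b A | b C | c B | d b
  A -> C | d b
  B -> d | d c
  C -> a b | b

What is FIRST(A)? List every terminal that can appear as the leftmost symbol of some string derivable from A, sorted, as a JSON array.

FIRST iteration:
round 1:
  A via A→d b: +{d}
  B via B→d: +{d}
  C via C→a b: +{a}
  C via C→b: +{b}
  S via S→a d: +{a}
  S via S→b A: +{b}
  S via S→c B: +{c}
  S via S→d b: +{d}
  S: {a,b,c,d}  A: {d}  B: {d}  C: {a,b}
round 2:
  A via A→C: +{a,b}
  S: {a,b,c,d}  A: {a,b,d}  B: {d}  C: {a,b}
round 3: (no change)
  S: {a,b,c,d}  A: {a,b,d}  B: {d}  C: {a,b}

FIRST(A) = ["a", "b", "d"]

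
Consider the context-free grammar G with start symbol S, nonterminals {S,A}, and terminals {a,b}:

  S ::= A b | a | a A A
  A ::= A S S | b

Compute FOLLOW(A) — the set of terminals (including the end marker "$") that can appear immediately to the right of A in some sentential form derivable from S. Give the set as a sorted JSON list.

FIRST iteration:
round 1:
  A via A→b: +{b}
  S via S→A b: +{b}
  S via S→a: +{a}
  S: {a,b}  A: {b}
round 2: — fixpoint
  S: {a,b}  A: {b}

FOLLOW iteration:
FOLLOW(S) := {$}
iter 1:
  A→A S S: FOLLOW(A) ⊇ FIRST(S) = {a,b}; new: +{a,b}
  A→A S S: FOLLOW(S) ⊇ FIRST(S) = {a,b}; new: +{a,b}
  S→a A A: FOLLOW(A) ⊇ FOLLOW(S) ⊇ {$,a,b}; new: +{$}
  S: {$,a,b}  A: {$,a,b}
iter 2: (no change)
  S: {$,a,b}  A: {$,a,b}

FOLLOW(A) = ["$", "a", "b"]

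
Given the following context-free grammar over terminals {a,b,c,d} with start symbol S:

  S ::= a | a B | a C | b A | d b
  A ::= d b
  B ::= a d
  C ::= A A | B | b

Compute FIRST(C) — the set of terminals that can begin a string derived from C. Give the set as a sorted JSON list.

Compute FIRST by fixpoint:
round 1:
  A via A→d b: +{d}
  B via B→a d: +{a}
  C via C→A A: +{d}
  C via C→B: +{a}
  C via C→b: +{b}
  S via S→a: +{a}
  S via S→b A: +{b}
  S via S→d b: +{d}
  FIRST[S]={a,b,d}  FIRST[A]={d}  FIRST[B]={a}  FIRST[C]={a,b,d}
round 2: — fixpoint
  FIRST[S]={a,b,d}  FIRST[A]={d}  FIRST[B]={a}  FIRST[C]={a,b,d}

FIRST(C) = ["a", "b", "d"]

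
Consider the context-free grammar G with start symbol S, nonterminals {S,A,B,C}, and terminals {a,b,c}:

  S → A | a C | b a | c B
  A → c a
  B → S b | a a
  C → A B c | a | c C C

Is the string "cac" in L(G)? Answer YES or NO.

CNF form of G:
  S -> T0 B | T0 T1 | T1 C | T2 T1
  A -> T0 T1
  B -> S T2 | T1 T1
  C -> A X3 | T0 X4 | a
  T0 -> c
  T1 -> a
  T2 -> b
  X3 -> B T0
  X4 -> C C

CYK fill:
  [0..0]={T0}  "c"  orig:{}
  [1..1]={C,T1}  "a"  orig:{C}
  [2..2]={T0}  "c"  orig:{}
  [0..1]={A,S}  "ca"
  [1..2]=∅  "ac"
  [0..2]=∅  "cac"

S ∉ T[0,2] ⇒ NO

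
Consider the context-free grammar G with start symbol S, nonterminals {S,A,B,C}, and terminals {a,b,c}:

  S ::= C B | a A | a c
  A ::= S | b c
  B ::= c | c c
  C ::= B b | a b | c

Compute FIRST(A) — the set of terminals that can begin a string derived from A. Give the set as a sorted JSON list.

FIRST sets, iterate to fixpoint:
round 1:
  A via A→b c: +{b}
  B via B→c: +{c}
  C via C→B b: +{c}
  C via C→a b: +{a}
  S via S→C B: +{a,c}
  S: {a,c}  A: {b}  B: {c}  C: {a,c}
round 2:
  A via A→S: +{a,c}
  S: {a,c}  A: {a,b,c}  B: {c}  C: {a,c}
round 3: — fixpoint
  S: {a,c}  A: {a,b,c}  B: {c}  C: {a,c}

FIRST(A) = ["a", "b", "c"]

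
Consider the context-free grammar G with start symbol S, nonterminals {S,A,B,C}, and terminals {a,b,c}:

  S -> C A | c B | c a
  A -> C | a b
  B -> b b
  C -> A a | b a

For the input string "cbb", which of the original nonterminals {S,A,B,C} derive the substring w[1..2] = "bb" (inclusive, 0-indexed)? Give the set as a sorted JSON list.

CNF form of G:
  S -> C A | T2 B | T2 T0
  A -> A T0 | T0 T1 | T1 T0
  B -> T1 T1
  C -> A T0 | T1 T0
  T0 -> a
  T1 -> b
  T2 -> c

CYK table (by increasing span) (cells [i..j] with 1 ≤ i ≤ j ≤ 2 only):
  [1..1]={T1}  "b"  orig:{}
  [2..2]={T1}  "b"  orig:{}
  [1..2]={B}  "bb"

Original NTs in T[1,2] deriving "bb": ["B"]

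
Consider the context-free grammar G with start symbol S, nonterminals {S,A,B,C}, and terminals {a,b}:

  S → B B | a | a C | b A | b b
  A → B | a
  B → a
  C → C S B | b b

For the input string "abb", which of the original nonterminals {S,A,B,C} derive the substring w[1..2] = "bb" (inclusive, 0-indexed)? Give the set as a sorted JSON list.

Convert to CNF:
  S -> B B | T0 A | T0 T0 | T1 C | a
  A -> a
  B -> a
  C -> C X2 | T0 T0
  T0 -> b
  T1 -> a
  X2 -> S B

CYK fill, restricted to cells inside w[1..2]:
  T[1,1] 'b' = {T0}  orig:{}
  T[2,2] 'b' = {T0}  orig:{}
  T[1,2] 'bb' = {C,S}

Original NTs in T[1,2] deriving "bb": ["C", "S"]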